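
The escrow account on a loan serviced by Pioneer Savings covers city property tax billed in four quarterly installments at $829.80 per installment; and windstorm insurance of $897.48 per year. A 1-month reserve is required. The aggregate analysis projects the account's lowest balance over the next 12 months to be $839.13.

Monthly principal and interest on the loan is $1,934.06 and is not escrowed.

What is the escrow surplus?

City property tax — $829.80 × 4 = $3,319.20 annually
Windstorm insurance — $897.48 annually
Annual escrow total = $3,319.20 + $897.48 = $4,216.68
Monthly = $4,216.68 ÷ 12 = $351.39
Cushion = 1 × $351.39 = $351.39
Excess over cushion: $839.13 − $351.39 = $487.74

$487.74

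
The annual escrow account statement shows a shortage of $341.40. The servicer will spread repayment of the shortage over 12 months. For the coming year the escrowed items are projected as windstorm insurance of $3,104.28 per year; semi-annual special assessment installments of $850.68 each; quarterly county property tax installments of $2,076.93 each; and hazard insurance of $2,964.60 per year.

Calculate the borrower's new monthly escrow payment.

$1,368.28

Windstorm insurance: $3,104.28/yr
Special assessment: $850.68 × 2 = $1,701.36/yr
County property tax: $2,076.93 × 4 = $8,307.72/yr
Hazard insurance: $2,964.60/yr
Total annual escrow = $3,104.28 + $1,701.36 + $8,307.72 + $2,964.60 = $16,077.96
Monthly = $16,077.96 ÷ 12 = $1,339.83
Monthly shortage recovery: $341.40 / 12 = $28.45
Adjusted monthly = $1,339.83 + $28.45 = $1,368.28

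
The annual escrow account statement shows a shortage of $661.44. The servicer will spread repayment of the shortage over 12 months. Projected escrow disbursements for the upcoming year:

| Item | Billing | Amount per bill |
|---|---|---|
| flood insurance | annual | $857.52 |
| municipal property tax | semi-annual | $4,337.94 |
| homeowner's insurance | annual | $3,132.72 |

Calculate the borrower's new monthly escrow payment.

$1,110.63

Flood insurance: $857.52 annually
Municipal property tax: $4,337.94 × 2 = $8,675.88 annually
Homeowner's insurance: $3,132.72 annually
Annual escrow total = $857.52 + $8,675.88 + $3,132.72 = $12,666.12
Per month = $12,666.12 / 12 = $1,055.51
Monthly shortage recovery: $661.44 / 12 = $55.12
Adjusted monthly = $1,055.51 + $55.12 = $1,110.63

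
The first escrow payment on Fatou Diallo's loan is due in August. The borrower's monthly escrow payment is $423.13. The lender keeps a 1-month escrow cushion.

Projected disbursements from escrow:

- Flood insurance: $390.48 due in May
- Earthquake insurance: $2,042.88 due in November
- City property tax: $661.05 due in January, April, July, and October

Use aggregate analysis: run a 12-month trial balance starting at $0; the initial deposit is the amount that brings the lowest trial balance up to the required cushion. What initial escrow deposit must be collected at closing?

$1,434.54

Cushion = 1 × $423.13 = $423.13
Trial balance (start $0, +$423.13 each month, − disbursements):
  Aug: +$423.13 → $423.13
  Sep: +$423.13 → $846.26
  Oct: +$423.13 − $661.05 → $608.34
  Nov: +$423.13 − $2,042.88 → -$1,011.41
  Dec: +$423.13 → -$588.28
  Jan: +$423.13 − $661.05 → -$826.20
  Feb: +$423.13 → -$403.07
  Mar: +$423.13 → $20.06
  Apr: +$423.13 − $661.05 → -$217.86
  May: +$423.13 − $390.48 → -$185.21
  Jun: +$423.13 → $237.92
  Jul: +$423.13 − $661.05 → $0.00
Lowest trial balance = -$1,011.41 (Nov)
Initial deposit = cushion − low point = $423.13 − (-$1,011.41) = $1,434.54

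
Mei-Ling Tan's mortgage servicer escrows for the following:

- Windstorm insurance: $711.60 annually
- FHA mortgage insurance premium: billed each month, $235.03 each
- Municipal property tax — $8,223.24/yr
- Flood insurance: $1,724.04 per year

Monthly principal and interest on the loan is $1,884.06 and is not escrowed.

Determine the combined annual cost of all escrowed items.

Windstorm insurance — $711.60
FHA mortgage insurance premium — $235.03 × 12 = $2,820.36
Municipal property tax — $8,223.24
Flood insurance — $1,724.04
Yearly total = $13,479.24

$13,479.24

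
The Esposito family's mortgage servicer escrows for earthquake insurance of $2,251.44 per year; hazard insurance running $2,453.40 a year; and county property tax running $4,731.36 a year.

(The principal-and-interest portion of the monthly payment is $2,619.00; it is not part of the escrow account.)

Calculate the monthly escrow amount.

Earthquake insurance = $2,251.44 per year
Hazard insurance = $2,453.40 per year
County property tax = $4,731.36 per year
Combined annual = $2,251.44 + $2,453.40 + $4,731.36 = $9,436.20
Per month = $9,436.20 / 12 = $786.35

$786.35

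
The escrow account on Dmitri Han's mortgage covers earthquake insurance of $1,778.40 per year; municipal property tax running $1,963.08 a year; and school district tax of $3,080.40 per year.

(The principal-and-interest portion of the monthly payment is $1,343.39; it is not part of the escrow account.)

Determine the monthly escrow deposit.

Earthquake insurance — $1,778.40/yr
Municipal property tax — $1,963.08/yr
School district tax — $3,080.40/yr
Yearly total = $1,778.40 + $1,963.08 + $3,080.40 = $6,821.88
Monthly = $6,821.88 / 12 = $568.49

$568.49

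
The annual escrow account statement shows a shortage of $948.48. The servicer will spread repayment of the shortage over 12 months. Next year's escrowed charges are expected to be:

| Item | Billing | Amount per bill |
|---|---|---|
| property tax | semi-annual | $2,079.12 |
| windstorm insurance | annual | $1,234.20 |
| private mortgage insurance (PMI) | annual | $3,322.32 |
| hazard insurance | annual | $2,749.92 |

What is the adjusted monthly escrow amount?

$1,034.43

Property tax — $2,079.12 × 2 = $4,158.24 annually
Windstorm insurance — $1,234.20 annually
Private mortgage insurance (PMI) — $3,322.32 annually
Hazard insurance — $2,749.92 annually
Yearly total = $4,158.24 + $1,234.20 + $3,322.32 + $2,749.92 = $11,464.68
Per month = $11,464.68 / 12 = $955.39
Shortage per month = $948.48 / 12 = $79.04
New monthly escrow = $955.39 + $79.04 = $1,034.43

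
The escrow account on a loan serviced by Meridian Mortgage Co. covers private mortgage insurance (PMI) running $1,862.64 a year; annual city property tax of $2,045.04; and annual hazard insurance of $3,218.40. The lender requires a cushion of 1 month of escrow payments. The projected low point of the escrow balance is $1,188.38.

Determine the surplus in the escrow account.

Private mortgage insurance (PMI) — $1,862.64 annually
City property tax — $2,045.04 annually
Hazard insurance — $3,218.40 annually
Annual escrow total = $7,126.08
Base monthly escrow = $7,126.08 ÷ 12 = $593.84
Cushion = 1 × $593.84 = $593.84
Surplus = $1,188.38 − $593.84 = $594.54

$594.54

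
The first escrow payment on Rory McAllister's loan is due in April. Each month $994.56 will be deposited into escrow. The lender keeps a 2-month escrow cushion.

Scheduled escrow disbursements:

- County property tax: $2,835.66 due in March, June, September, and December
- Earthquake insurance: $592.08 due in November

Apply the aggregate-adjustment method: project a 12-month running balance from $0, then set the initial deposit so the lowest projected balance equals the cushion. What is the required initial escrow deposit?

$2,137.14

Cushion = 2 × $994.56 = $1,989.12
Trial balance (start $0, +$994.56 each month, − disbursements):
  Apr: +$994.56 → $994.56
  May: +$994.56 → $1,989.12
  Jun: +$994.56 − $2,835.66 → $148.02
  Jul: +$994.56 → $1,142.58
  Aug: +$994.56 → $2,137.14
  Sep: +$994.56 − $2,835.66 → $296.04
  Oct: +$994.56 → $1,290.60
  Nov: +$994.56 − $592.08 → $1,693.08
  Dec: +$994.56 − $2,835.66 → -$148.02
  Jan: +$994.56 → $846.54
  Feb: +$994.56 → $1,841.10
  Mar: +$994.56 − $2,835.66 → $0.00
Lowest trial balance = -$148.02 (Dec)
Initial deposit = cushion − low point = $1,989.12 − (-$148.02) = $2,137.14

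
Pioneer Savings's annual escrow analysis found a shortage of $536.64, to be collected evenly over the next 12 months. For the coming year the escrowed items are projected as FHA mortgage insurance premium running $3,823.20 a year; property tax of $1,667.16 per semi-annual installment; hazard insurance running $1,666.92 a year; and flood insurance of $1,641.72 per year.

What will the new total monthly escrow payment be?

$916.90

FHA mortgage insurance premium = $3,823.20/yr
Property tax = $1,667.16 × 2 = $3,334.32/yr
Hazard insurance = $1,666.92/yr
Flood insurance = $1,641.72/yr
Total per year = $10,466.16
Per month = $10,466.16 ÷ 12 = $872.18
Shortage per month = $536.64 ÷ 12 = $44.72
Adjusted monthly = $872.18 + $44.72 = $916.90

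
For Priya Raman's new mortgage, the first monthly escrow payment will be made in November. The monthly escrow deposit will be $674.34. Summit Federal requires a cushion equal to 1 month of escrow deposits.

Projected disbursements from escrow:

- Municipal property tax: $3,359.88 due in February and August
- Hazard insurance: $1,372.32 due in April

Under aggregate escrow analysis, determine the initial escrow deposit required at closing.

$2,023.02

Cushion = 1 × $674.34 = $674.34
Trial balance (start $0, +$674.34 each month, − disbursements):
  Nov: +$674.34 → $674.34
  Dec: +$674.34 → $1,348.68
  Jan: +$674.34 → $2,023.02
  Feb: +$674.34 − $3,359.88 → -$662.52
  Mar: +$674.34 → $11.82
  Apr: +$674.34 − $1,372.32 → -$686.16
  May: +$674.34 → -$11.82
  Jun: +$674.34 → $662.52
  Jul: +$674.34 → $1,336.86
  Aug: +$674.34 − $3,359.88 → -$1,348.68
  Sep: +$674.34 → -$674.34
  Oct: +$674.34 → $0.00
Lowest trial balance = -$1,348.68 (Aug)
Initial deposit = cushion − low point = $674.34 − (-$1,348.68) = $2,023.02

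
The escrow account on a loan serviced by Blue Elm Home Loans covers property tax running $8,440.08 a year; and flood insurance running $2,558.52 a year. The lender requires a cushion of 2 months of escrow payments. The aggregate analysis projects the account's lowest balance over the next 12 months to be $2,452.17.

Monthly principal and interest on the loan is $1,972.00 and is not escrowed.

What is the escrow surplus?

Property tax: $8,440.08
Flood insurance: $2,558.52
Annual escrow total = $8,440.08 + $2,558.52 = $10,998.60
Monthly escrow = $10,998.60 ÷ 12 = $916.55
Cushion = 2 × $916.55 = $1,833.10
Surplus = $2,452.17 − $1,833.10 = $619.07

$619.07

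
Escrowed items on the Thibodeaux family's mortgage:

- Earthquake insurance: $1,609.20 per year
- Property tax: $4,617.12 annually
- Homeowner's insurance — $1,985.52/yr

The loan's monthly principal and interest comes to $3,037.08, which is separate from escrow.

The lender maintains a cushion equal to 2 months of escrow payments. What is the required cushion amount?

$1,368.64

Earthquake insurance — $1,609.20 per year
Property tax — $4,617.12 per year
Homeowner's insurance — $1,985.52 per year
Annual escrow total = $1,609.20 + $4,617.12 + $1,985.52 = $8,211.84
Monthly = $8,211.84 / 12 = $684.32
Reserve = 2 × $684.32 = $1,368.64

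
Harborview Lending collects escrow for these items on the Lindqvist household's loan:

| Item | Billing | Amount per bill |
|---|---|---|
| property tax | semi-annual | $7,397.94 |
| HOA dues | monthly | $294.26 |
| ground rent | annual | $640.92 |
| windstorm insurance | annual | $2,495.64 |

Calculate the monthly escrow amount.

$1,788.63

Property tax: $7,397.94 × 2 = $14,795.88 per year
HOA dues: $294.26 × 12 = $3,531.12 per year
Ground rent: $640.92 per year
Windstorm insurance: $2,495.64 per year
Total annual escrow = $21,463.56
Per month = $21,463.56 / 12 = $1,788.63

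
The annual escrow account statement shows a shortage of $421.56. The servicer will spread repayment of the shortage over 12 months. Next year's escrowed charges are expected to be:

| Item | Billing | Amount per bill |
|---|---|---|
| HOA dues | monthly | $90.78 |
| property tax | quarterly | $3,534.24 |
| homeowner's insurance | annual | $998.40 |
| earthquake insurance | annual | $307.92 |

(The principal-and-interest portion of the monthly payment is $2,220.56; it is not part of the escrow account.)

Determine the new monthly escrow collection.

$1,412.85

HOA dues: $90.78 × 12 = $1,089.36 annually
Property tax: $3,534.24 × 4 = $14,136.96 annually
Homeowner's insurance: $998.40 annually
Earthquake insurance: $307.92 annually
Combined annual = $1,089.36 + $14,136.96 + $998.40 + $307.92 = $16,532.64
Monthly = $16,532.64 ÷ 12 = $1,377.72
Shortage per month = $421.56 ÷ 12 = $35.13
New monthly escrow = $1,377.72 + $35.13 = $1,412.85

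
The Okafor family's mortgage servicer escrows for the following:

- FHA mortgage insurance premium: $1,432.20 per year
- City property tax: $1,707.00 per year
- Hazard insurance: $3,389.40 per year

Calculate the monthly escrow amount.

$544.05

FHA mortgage insurance premium — $1,432.20
City property tax — $1,707.00
Hazard insurance — $3,389.40
Total per year = $1,432.20 + $1,707.00 + $3,389.40 = $6,528.60
Per month = $6,528.60 ÷ 12 = $544.05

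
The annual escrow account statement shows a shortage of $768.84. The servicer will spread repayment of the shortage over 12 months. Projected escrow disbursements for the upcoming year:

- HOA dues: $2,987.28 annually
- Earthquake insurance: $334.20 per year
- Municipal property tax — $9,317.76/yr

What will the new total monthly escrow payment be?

$1,117.34

HOA dues = $2,987.28 per year
Earthquake insurance = $334.20 per year
Municipal property tax = $9,317.76 per year
Combined annual = $2,987.28 + $334.20 + $9,317.76 = $12,639.24
Monthly escrow = $12,639.24 / 12 = $1,053.27
Shortage spread = $768.84 / 12 = $64.07/mo
Adjusted monthly = $1,053.27 + $64.07 = $1,117.34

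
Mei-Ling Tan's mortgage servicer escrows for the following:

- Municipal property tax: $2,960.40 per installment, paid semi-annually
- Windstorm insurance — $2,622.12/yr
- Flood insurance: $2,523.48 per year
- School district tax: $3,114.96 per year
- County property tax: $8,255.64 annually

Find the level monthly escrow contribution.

Municipal property tax = $2,960.40 × 2 = $5,920.80/yr
Windstorm insurance = $2,622.12/yr
Flood insurance = $2,523.48/yr
School district tax = $3,114.96/yr
County property tax = $8,255.64/yr
Total annual escrow = $22,437.00
Per month = $22,437.00 ÷ 12 = $1,869.75

$1,869.75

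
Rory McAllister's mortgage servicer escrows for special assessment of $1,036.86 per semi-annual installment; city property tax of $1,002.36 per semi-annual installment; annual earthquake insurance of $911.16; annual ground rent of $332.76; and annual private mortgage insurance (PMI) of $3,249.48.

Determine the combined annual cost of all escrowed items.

Special assessment = $1,036.86 × 2 = $2,073.72
City property tax = $1,002.36 × 2 = $2,004.72
Earthquake insurance = $911.16
Ground rent = $332.76
Private mortgage insurance (PMI) = $3,249.48
Combined annual = $2,073.72 + $2,004.72 + $911.16 + $332.76 + $3,249.48 = $8,571.84

$8,571.84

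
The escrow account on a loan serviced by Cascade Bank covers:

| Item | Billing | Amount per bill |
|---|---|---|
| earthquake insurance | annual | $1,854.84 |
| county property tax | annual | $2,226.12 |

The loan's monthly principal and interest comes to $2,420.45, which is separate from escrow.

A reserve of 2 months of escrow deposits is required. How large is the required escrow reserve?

Earthquake insurance — $1,854.84
County property tax — $2,226.12
Total per year = $1,854.84 + $2,226.12 = $4,080.96
Base monthly escrow = $4,080.96 / 12 = $340.08
Reserve = 2 × $340.08 = $680.16

$680.16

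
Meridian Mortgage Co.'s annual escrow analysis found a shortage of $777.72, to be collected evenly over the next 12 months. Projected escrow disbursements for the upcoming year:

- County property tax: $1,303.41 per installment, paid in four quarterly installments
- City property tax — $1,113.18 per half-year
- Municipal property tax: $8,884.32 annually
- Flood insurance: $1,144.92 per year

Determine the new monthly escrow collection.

County property tax: $1,303.41 × 4 = $5,213.64 per year
City property tax: $1,113.18 × 2 = $2,226.36 per year
Municipal property tax: $8,884.32 per year
Flood insurance: $1,144.92 per year
Total per year = $5,213.64 + $2,226.36 + $8,884.32 + $1,144.92 = $17,469.24
Monthly escrow = $17,469.24 / 12 = $1,455.77
Shortage per month = $777.72 ÷ 12 = $64.81
New monthly escrow = $1,455.77 + $64.81 = $1,520.58

$1,520.58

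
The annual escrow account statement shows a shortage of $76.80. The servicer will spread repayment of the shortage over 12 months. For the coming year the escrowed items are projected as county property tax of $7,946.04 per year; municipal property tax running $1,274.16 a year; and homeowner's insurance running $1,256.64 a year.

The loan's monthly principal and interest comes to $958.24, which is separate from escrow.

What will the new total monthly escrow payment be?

$879.47

County property tax = $7,946.04 annually
Municipal property tax = $1,274.16 annually
Homeowner's insurance = $1,256.64 annually
Combined annual = $10,476.84
Monthly escrow = $10,476.84 / 12 = $873.07
Shortage spread = $76.80 / 12 = $6.40/mo
New monthly escrow = $873.07 + $6.40 = $879.47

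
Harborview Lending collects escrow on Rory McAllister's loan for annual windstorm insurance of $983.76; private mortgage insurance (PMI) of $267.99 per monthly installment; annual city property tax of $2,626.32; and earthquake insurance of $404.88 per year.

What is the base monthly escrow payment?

$602.57

Windstorm insurance = $983.76/yr
Private mortgage insurance (PMI) = $267.99 × 12 = $3,215.88/yr
City property tax = $2,626.32/yr
Earthquake insurance = $404.88/yr
Combined annual = $983.76 + $3,215.88 + $2,626.32 + $404.88 = $7,230.84
Base monthly escrow = $7,230.84 / 12 = $602.57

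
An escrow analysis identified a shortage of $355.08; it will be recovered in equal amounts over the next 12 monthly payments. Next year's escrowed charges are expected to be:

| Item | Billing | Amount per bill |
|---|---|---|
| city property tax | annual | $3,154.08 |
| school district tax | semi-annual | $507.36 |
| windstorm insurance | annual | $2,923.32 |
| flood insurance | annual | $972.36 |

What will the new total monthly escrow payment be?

City property tax — $3,154.08/yr
School district tax — $507.36 × 2 = $1,014.72/yr
Windstorm insurance — $2,923.32/yr
Flood insurance — $972.36/yr
Combined annual = $8,064.48
Base monthly escrow = $8,064.48 ÷ 12 = $672.04
Shortage spread = $355.08 / 12 = $29.59/mo
New monthly escrow = $672.04 + $29.59 = $701.63

$701.63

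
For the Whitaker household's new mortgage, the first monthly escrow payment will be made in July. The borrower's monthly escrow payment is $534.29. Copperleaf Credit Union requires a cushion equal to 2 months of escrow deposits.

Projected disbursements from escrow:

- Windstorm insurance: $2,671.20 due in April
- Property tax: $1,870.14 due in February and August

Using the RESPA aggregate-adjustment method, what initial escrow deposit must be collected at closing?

$2,137.16

Cushion = 2 × $534.29 = $1,068.58
Trial balance (start $0, +$534.29 each month, − disbursements):
  Jul: +$534.29 → $534.29
  Aug: +$534.29 − $1,870.14 → -$801.56
  Sep: +$534.29 → -$267.27
  Oct: +$534.29 → $267.02
  Nov: +$534.29 → $801.31
  Dec: +$534.29 → $1,335.60
  Jan: +$534.29 → $1,869.89
  Feb: +$534.29 − $1,870.14 → $534.04
  Mar: +$534.29 → $1,068.33
  Apr: +$534.29 − $2,671.20 → -$1,068.58
  May: +$534.29 → -$534.29
  Jun: +$534.29 → $0.00
Lowest trial balance = -$1,068.58 (Apr)
Initial deposit = cushion − low point = $1,068.58 − (-$1,068.58) = $2,137.16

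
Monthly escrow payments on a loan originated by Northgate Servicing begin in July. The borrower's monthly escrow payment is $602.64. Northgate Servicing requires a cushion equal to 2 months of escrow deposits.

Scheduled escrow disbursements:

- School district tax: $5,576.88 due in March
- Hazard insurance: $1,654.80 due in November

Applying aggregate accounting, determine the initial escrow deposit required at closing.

$3,013.20

Cushion = 2 × $602.64 = $1,205.28
Trial balance (start $0, +$602.64 each month, − disbursements):
  Jul: +$602.64 → $602.64
  Aug: +$602.64 → $1,205.28
  Sep: +$602.64 → $1,807.92
  Oct: +$602.64 → $2,410.56
  Nov: +$602.64 − $1,654.80 → $1,358.40
  Dec: +$602.64 → $1,961.04
  Jan: +$602.64 → $2,563.68
  Feb: +$602.64 → $3,166.32
  Mar: +$602.64 − $5,576.88 → -$1,807.92
  Apr: +$602.64 → -$1,205.28
  May: +$602.64 → -$602.64
  Jun: +$602.64 → $0.00
Lowest trial balance = -$1,807.92 (Mar)
Initial deposit = cushion − low point = $1,205.28 − (-$1,807.92) = $3,013.20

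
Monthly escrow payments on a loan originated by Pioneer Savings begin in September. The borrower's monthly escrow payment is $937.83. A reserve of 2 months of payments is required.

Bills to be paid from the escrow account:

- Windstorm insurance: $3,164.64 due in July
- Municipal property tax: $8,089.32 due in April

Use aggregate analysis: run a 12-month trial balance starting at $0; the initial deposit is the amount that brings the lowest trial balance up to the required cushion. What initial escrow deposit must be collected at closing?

$2,813.49

Cushion = 2 × $937.83 = $1,875.66
Trial balance (start $0, +$937.83 each month, − disbursements):
  Sep: +$937.83 → $937.83
  Oct: +$937.83 → $1,875.66
  Nov: +$937.83 → $2,813.49
  Dec: +$937.83 → $3,751.32
  Jan: +$937.83 → $4,689.15
  Feb: +$937.83 → $5,626.98
  Mar: +$937.83 → $6,564.81
  Apr: +$937.83 − $8,089.32 → -$586.68
  May: +$937.83 → $351.15
  Jun: +$937.83 → $1,288.98
  Jul: +$937.83 − $3,164.64 → -$937.83
  Aug: +$937.83 → $0.00
Lowest trial balance = -$937.83 (Jul)
Initial deposit = cushion − low point = $1,875.66 − (-$937.83) = $2,813.49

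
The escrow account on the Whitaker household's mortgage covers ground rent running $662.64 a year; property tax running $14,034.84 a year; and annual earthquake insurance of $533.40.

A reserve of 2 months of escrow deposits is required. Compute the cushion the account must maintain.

$2,538.48

Ground rent — $662.64 per year
Property tax — $14,034.84 per year
Earthquake insurance — $533.40 per year
Combined annual = $662.64 + $14,034.84 + $533.40 = $15,230.88
Base monthly escrow = $15,230.88 ÷ 12 = $1,269.24
Required cushion = 2 × $1,269.24 = $2,538.48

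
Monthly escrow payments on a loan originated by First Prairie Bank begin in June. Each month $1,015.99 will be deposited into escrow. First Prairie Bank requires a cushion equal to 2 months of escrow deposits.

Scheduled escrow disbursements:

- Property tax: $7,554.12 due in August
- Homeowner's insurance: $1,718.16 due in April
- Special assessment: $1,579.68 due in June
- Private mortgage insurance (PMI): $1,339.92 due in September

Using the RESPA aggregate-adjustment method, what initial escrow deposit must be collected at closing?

$8,441.74

Cushion = 2 × $1,015.99 = $2,031.98
Trial balance (start $0, +$1,015.99 each month, − disbursements):
  Jun: +$1,015.99 − $1,579.68 → -$563.69
  Jul: +$1,015.99 → $452.30
  Aug: +$1,015.99 − $7,554.12 → -$6,085.83
  Sep: +$1,015.99 − $1,339.92 → -$6,409.76
  Oct: +$1,015.99 → -$5,393.77
  Nov: +$1,015.99 → -$4,377.78
  Dec: +$1,015.99 → -$3,361.79
  Jan: +$1,015.99 → -$2,345.80
  Feb: +$1,015.99 → -$1,329.81
  Mar: +$1,015.99 → -$313.82
  Apr: +$1,015.99 − $1,718.16 → -$1,015.99
  May: +$1,015.99 → $0.00
Lowest trial balance = -$6,409.76 (Sep)
Initial deposit = cushion − low point = $2,031.98 − (-$6,409.76) = $8,441.74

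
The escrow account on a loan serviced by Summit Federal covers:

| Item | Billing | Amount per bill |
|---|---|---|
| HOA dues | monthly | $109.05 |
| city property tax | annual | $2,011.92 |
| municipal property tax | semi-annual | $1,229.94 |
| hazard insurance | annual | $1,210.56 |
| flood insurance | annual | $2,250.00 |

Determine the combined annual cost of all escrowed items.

$9,240.96

HOA dues: $109.05 × 12 = $1,308.60/yr
City property tax: $2,011.92/yr
Municipal property tax: $1,229.94 × 2 = $2,459.88/yr
Hazard insurance: $1,210.56/yr
Flood insurance: $2,250.00/yr
Annual escrow total = $1,308.60 + $2,011.92 + $2,459.88 + $1,210.56 + $2,250.00 = $9,240.96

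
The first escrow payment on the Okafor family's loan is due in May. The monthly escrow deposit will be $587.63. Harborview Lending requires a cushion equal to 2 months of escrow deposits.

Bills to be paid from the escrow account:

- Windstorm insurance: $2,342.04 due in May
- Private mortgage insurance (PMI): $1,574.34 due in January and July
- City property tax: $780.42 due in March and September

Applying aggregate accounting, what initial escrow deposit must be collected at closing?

$3,328.75

Cushion = 2 × $587.63 = $1,175.26
Trial balance (start $0, +$587.63 each month, − disbursements):
  May: +$587.63 − $2,342.04 → -$1,754.41
  Jun: +$587.63 → -$1,166.78
  Jul: +$587.63 − $1,574.34 → -$2,153.49
  Aug: +$587.63 → -$1,565.86
  Sep: +$587.63 − $780.42 → -$1,758.65
  Oct: +$587.63 → -$1,171.02
  Nov: +$587.63 → -$583.39
  Dec: +$587.63 → $4.24
  Jan: +$587.63 − $1,574.34 → -$982.47
  Feb: +$587.63 → -$394.84
  Mar: +$587.63 − $780.42 → -$587.63
  Apr: +$587.63 → $0.00
Lowest trial balance = -$2,153.49 (Jul)
Initial deposit = cushion − low point = $1,175.26 − (-$2,153.49) = $3,328.75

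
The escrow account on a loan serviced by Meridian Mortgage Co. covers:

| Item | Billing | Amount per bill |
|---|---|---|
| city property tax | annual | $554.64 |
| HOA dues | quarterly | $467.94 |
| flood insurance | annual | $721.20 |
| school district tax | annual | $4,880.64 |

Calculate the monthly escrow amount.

City property tax = $554.64
HOA dues = $467.94 × 4 = $1,871.76
Flood insurance = $721.20
School district tax = $4,880.64
Yearly total = $8,028.24
Monthly = $8,028.24 ÷ 12 = $669.02

$669.02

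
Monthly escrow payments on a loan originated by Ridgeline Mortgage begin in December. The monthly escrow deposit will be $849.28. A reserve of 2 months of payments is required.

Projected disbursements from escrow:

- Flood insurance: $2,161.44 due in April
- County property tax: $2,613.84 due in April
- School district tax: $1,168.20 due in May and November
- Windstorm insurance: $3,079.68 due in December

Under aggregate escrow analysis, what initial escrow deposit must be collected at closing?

$5,626.04

Cushion = 2 × $849.28 = $1,698.56
Trial balance (start $0, +$849.28 each month, − disbursements):
  Dec: +$849.28 − $3,079.68 → -$2,230.40
  Jan: +$849.28 → -$1,381.12
  Feb: +$849.28 → -$531.84
  Mar: +$849.28 → $317.44
  Apr: +$849.28 − $4,775.28 → -$3,608.56
  May: +$849.28 − $1,168.20 → -$3,927.48
  Jun: +$849.28 → -$3,078.20
  Jul: +$849.28 → -$2,228.92
  Aug: +$849.28 → -$1,379.64
  Sep: +$849.28 → -$530.36
  Oct: +$849.28 → $318.92
  Nov: +$849.28 − $1,168.20 → $0.00
Lowest trial balance = -$3,927.48 (May)
Initial deposit = cushion − low point = $1,698.56 − (-$3,927.48) = $5,626.04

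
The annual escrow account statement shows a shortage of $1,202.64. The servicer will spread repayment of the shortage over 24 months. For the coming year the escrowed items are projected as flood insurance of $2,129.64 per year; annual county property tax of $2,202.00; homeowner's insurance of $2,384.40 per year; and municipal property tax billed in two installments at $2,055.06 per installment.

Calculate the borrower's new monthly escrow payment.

Flood insurance — $2,129.64 annually
County property tax — $2,202.00 annually
Homeowner's insurance — $2,384.40 annually
Municipal property tax — $2,055.06 × 2 = $4,110.12 annually
Total annual escrow = $2,129.64 + $2,202.00 + $2,384.40 + $4,110.12 = $10,826.16
Base monthly escrow = $10,826.16 / 12 = $902.18
Shortage spread = $1,202.64 ÷ 24 = $50.11/mo
Adjusted monthly = $902.18 + $50.11 = $952.29

$952.29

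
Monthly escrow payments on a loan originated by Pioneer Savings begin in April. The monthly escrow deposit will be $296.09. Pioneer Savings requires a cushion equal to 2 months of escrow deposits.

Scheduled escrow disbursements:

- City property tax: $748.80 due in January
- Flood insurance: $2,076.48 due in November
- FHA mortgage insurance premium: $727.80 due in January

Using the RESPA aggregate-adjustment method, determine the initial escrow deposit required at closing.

$1,184.36

Cushion = 2 × $296.09 = $592.18
Trial balance (start $0, +$296.09 each month, − disbursements):
  Apr: +$296.09 → $296.09
  May: +$296.09 → $592.18
  Jun: +$296.09 → $888.27
  Jul: +$296.09 → $1,184.36
  Aug: +$296.09 → $1,480.45
  Sep: +$296.09 → $1,776.54
  Oct: +$296.09 → $2,072.63
  Nov: +$296.09 − $2,076.48 → $292.24
  Dec: +$296.09 → $588.33
  Jan: +$296.09 − $1,476.60 → -$592.18
  Feb: +$296.09 → -$296.09
  Mar: +$296.09 → $0.00
Lowest trial balance = -$592.18 (Jan)
Initial deposit = cushion − low point = $592.18 − (-$592.18) = $1,184.36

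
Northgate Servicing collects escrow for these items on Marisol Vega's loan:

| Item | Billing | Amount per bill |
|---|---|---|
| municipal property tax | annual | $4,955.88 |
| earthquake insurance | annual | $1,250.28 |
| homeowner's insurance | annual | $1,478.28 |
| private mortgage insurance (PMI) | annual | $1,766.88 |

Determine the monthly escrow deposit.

$787.61

Municipal property tax — $4,955.88 per year
Earthquake insurance — $1,250.28 per year
Homeowner's insurance — $1,478.28 per year
Private mortgage insurance (PMI) — $1,766.88 per year
Total annual escrow = $9,451.32
Per month = $9,451.32 ÷ 12 = $787.61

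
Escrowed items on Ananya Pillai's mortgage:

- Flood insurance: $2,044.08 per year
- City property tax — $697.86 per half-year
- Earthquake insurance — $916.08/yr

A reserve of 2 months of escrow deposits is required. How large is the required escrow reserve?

Flood insurance — $2,044.08
City property tax — $697.86 × 2 = $1,395.72
Earthquake insurance — $916.08
Yearly total = $2,044.08 + $1,395.72 + $916.08 = $4,355.88
Per month = $4,355.88 / 12 = $362.99
Reserve = 2 × $362.99 = $725.98

$725.98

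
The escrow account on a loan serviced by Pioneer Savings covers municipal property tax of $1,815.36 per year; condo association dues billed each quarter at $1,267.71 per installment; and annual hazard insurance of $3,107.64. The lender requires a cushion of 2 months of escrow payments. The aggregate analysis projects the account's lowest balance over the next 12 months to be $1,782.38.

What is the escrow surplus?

$116.74

Municipal property tax = $1,815.36/yr
Condo association dues = $1,267.71 × 4 = $5,070.84/yr
Hazard insurance = $3,107.64/yr
Total per year = $9,993.84
Per month = $9,993.84 / 12 = $832.82
Required reserve = 2 × $832.82 = $1,665.64
Surplus = $1,782.38 − $1,665.64 = $116.74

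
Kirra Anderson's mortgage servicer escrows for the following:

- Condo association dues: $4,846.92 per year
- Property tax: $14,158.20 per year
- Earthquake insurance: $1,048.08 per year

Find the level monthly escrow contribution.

Condo association dues = $4,846.92 per year
Property tax = $14,158.20 per year
Earthquake insurance = $1,048.08 per year
Annual escrow total = $20,053.20
Per month = $20,053.20 ÷ 12 = $1,671.10

$1,671.10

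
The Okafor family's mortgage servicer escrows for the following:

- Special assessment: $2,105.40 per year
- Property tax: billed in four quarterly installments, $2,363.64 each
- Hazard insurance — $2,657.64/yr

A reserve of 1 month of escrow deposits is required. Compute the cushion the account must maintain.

$1,184.80

Special assessment = $2,105.40
Property tax = $2,363.64 × 4 = $9,454.56
Hazard insurance = $2,657.64
Combined annual = $2,105.40 + $9,454.56 + $2,657.64 = $14,217.60
Monthly escrow = $14,217.60 / 12 = $1,184.80
Reserve = 1 × $1,184.80 = $1,184.80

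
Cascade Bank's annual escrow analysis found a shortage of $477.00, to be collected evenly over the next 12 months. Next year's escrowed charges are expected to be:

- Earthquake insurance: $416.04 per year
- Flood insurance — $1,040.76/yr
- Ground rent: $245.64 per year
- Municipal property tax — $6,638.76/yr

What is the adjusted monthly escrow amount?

$734.85

Earthquake insurance = $416.04
Flood insurance = $1,040.76
Ground rent = $245.64
Municipal property tax = $6,638.76
Total annual escrow = $416.04 + $1,040.76 + $245.64 + $6,638.76 = $8,341.20
Monthly = $8,341.20 ÷ 12 = $695.10
Shortage spread = $477.00 ÷ 12 = $39.75/mo
Adjusted monthly = $695.10 + $39.75 = $734.85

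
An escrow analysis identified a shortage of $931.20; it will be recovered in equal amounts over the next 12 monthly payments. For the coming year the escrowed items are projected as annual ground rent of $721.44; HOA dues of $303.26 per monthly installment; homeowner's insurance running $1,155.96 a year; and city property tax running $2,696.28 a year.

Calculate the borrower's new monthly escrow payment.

Ground rent — $721.44
HOA dues — $303.26 × 12 = $3,639.12
Homeowner's insurance — $1,155.96
City property tax — $2,696.28
Combined annual = $721.44 + $3,639.12 + $1,155.96 + $2,696.28 = $8,212.80
Per month = $8,212.80 ÷ 12 = $684.40
Monthly shortage recovery: $931.20 ÷ 12 = $77.60
Adjusted monthly = $684.40 + $77.60 = $762.00

$762.00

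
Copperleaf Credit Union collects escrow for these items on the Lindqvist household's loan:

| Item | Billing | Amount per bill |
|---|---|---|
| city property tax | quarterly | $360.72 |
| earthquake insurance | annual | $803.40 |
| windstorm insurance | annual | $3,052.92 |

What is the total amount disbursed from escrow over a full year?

City property tax: $360.72 × 4 = $1,442.88
Earthquake insurance: $803.40
Windstorm insurance: $3,052.92
Total per year = $1,442.88 + $803.40 + $3,052.92 = $5,299.20

$5,299.20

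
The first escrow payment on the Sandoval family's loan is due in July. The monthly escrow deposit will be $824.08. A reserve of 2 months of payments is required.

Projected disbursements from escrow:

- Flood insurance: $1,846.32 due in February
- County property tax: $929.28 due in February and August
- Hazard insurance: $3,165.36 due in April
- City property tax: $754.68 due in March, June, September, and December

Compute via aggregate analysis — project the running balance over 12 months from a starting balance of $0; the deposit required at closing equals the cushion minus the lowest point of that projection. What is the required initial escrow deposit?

$2,541.64

Cushion = 2 × $824.08 = $1,648.16
Trial balance (start $0, +$824.08 each month, − disbursements):
  Jul: +$824.08 → $824.08
  Aug: +$824.08 − $929.28 → $718.88
  Sep: +$824.08 − $754.68 → $788.28
  Oct: +$824.08 → $1,612.36
  Nov: +$824.08 → $2,436.44
  Dec: +$824.08 − $754.68 → $2,505.84
  Jan: +$824.08 → $3,329.92
  Feb: +$824.08 − $2,775.60 → $1,378.40
  Mar: +$824.08 − $754.68 → $1,447.80
  Apr: +$824.08 − $3,165.36 → -$893.48
  May: +$824.08 → -$69.40
  Jun: +$824.08 − $754.68 → $0.00
Lowest trial balance = -$893.48 (Apr)
Initial deposit = cushion − low point = $1,648.16 − (-$893.48) = $2,541.64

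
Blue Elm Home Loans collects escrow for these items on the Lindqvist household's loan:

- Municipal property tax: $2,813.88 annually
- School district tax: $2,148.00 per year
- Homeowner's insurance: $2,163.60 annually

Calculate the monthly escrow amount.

$593.79

Municipal property tax: $2,813.88 per year
School district tax: $2,148.00 per year
Homeowner's insurance: $2,163.60 per year
Annual escrow total = $7,125.48
Monthly escrow = $7,125.48 / 12 = $593.79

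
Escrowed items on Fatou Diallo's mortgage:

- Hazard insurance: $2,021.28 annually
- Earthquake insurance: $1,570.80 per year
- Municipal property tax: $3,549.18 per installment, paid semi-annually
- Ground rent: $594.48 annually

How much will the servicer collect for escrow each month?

Hazard insurance = $2,021.28 per year
Earthquake insurance = $1,570.80 per year
Municipal property tax = $3,549.18 × 2 = $7,098.36 per year
Ground rent = $594.48 per year
Total per year = $11,284.92
Base monthly escrow = $11,284.92 / 12 = $940.41

$940.41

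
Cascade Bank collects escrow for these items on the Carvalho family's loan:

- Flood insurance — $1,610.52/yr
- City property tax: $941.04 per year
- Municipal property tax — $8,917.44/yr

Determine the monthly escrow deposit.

Flood insurance — $1,610.52 per year
City property tax — $941.04 per year
Municipal property tax — $8,917.44 per year
Combined annual = $1,610.52 + $941.04 + $8,917.44 = $11,469.00
Base monthly escrow = $11,469.00 / 12 = $955.75

$955.75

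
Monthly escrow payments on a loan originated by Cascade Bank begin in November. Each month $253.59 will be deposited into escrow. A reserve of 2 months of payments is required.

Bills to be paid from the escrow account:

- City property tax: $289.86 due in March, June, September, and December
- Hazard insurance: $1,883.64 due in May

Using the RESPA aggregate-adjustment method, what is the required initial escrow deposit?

Cushion = 2 × $253.59 = $507.18
Trial balance (start $0, +$253.59 each month, − disbursements):
  Nov: +$253.59 → $253.59
  Dec: +$253.59 − $289.86 → $217.32
  Jan: +$253.59 → $470.91
  Feb: +$253.59 → $724.50
  Mar: +$253.59 − $289.86 → $688.23
  Apr: +$253.59 → $941.82
  May: +$253.59 − $1,883.64 → -$688.23
  Jun: +$253.59 − $289.86 → -$724.50
  Jul: +$253.59 → -$470.91
  Aug: +$253.59 → -$217.32
  Sep: +$253.59 − $289.86 → -$253.59
  Oct: +$253.59 → $0.00
Lowest trial balance = -$724.50 (Jun)
Initial deposit = cushion − low point = $507.18 − (-$724.50) = $1,231.68

$1,231.68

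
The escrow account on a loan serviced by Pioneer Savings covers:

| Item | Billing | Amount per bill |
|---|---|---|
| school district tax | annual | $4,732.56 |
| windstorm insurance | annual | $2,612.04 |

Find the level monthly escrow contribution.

School district tax: $4,732.56 per year
Windstorm insurance: $2,612.04 per year
Combined annual = $4,732.56 + $2,612.04 = $7,344.60
Per month = $7,344.60 ÷ 12 = $612.05

$612.05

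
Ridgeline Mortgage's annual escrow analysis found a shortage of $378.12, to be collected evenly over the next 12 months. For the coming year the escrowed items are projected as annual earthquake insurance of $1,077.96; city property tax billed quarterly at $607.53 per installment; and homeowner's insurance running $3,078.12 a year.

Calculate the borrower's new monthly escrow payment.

$580.36

Earthquake insurance — $1,077.96
City property tax — $607.53 × 4 = $2,430.12
Homeowner's insurance — $3,078.12
Total annual escrow = $1,077.96 + $2,430.12 + $3,078.12 = $6,586.20
Monthly = $6,586.20 ÷ 12 = $548.85
Monthly shortage recovery: $378.12 / 12 = $31.51
Adjusted monthly = $548.85 + $31.51 = $580.36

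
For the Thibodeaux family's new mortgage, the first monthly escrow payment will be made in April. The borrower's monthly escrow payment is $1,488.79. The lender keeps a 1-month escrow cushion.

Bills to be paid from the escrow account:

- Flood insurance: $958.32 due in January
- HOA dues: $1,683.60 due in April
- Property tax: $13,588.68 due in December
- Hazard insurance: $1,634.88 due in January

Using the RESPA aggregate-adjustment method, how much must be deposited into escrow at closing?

$4,466.37

Cushion = 1 × $1,488.79 = $1,488.79
Trial balance (start $0, +$1,488.79 each month, − disbursements):
  Apr: +$1,488.79 − $1,683.60 → -$194.81
  May: +$1,488.79 → $1,293.98
  Jun: +$1,488.79 → $2,782.77
  Jul: +$1,488.79 → $4,271.56
  Aug: +$1,488.79 → $5,760.35
  Sep: +$1,488.79 → $7,249.14
  Oct: +$1,488.79 → $8,737.93
  Nov: +$1,488.79 → $10,226.72
  Dec: +$1,488.79 − $13,588.68 → -$1,873.17
  Jan: +$1,488.79 − $2,593.20 → -$2,977.58
  Feb: +$1,488.79 → -$1,488.79
  Mar: +$1,488.79 → $0.00
Lowest trial balance = -$2,977.58 (Jan)
Initial deposit = cushion − low point = $1,488.79 − (-$2,977.58) = $4,466.37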